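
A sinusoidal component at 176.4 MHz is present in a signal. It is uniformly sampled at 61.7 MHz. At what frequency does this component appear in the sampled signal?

8.7 MHz

176.4 MHz mod fs = 53 MHz.
53 MHz > fs/2 = 30.85 MHz, folds to fs − 53 MHz = 8.7 MHz.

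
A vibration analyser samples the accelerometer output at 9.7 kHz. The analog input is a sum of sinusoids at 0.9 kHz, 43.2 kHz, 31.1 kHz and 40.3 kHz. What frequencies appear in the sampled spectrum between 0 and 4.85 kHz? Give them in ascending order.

0.9 kHz, 1.5 kHz, 2 kHz, 4.4 kHz

fs/2 = 4.85 kHz.
0.9 kHz ≤ fs/2 = 4.85 kHz, passes unchanged.
43.2 kHz mod fs = 4.4 kHz.
4.4 kHz ≤ fs/2 = 4.85 kHz, appears at 4.4 kHz.
31.1 kHz mod fs = 2 kHz.
2 kHz ≤ fs/2 = 4.85 kHz, appears at 2 kHz.
40.3 kHz mod fs = 1.5 kHz.
1.5 kHz ≤ fs/2 = 4.85 kHz, appears at 1.5 kHz.
Distinct values: {0.9 kHz, 1.5 kHz, 2 kHz, 4.4 kHz}.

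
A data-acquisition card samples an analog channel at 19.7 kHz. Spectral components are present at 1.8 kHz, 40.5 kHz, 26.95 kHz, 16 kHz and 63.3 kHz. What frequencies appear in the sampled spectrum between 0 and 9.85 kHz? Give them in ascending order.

1.1 kHz, 1.8 kHz, 3.7 kHz, 4.2 kHz, 7.25 kHz

fs/2 = 9.85 kHz.
1.8 kHz ≤ fs/2 = 9.85 kHz, passes unchanged.
40.5 kHz mod fs = 1.1 kHz.
1.1 kHz ≤ fs/2 = 9.85 kHz, appears at 1.1 kHz.
26.95 kHz mod fs = 7.25 kHz.
7.25 kHz ≤ fs/2 = 9.85 kHz, appears at 7.25 kHz.
16 kHz > fs/2 = 9.85 kHz, folds to fs − 16 kHz = 3.7 kHz.
63.3 kHz mod fs = 4.2 kHz.
4.2 kHz ≤ fs/2 = 9.85 kHz, appears at 4.2 kHz.
Distinct values: {1.1 kHz, 1.8 kHz, 3.7 kHz, 4.2 kHz, 7.25 kHz}.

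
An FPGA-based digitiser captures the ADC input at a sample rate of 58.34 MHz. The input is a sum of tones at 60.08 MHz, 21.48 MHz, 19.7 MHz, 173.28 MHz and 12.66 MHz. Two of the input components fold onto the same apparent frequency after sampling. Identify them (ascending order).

fs/2 = 29.17 MHz.
60.08 MHz mod fs = 1.74 MHz.
1.74 MHz ≤ fs/2 = 29.17 MHz, appears at 1.74 MHz.
21.48 MHz ≤ fs/2 = 29.17 MHz, passes unchanged.
19.7 MHz ≤ fs/2 = 29.17 MHz, passes unchanged.
173.28 MHz mod fs = 56.6 MHz.
56.6 MHz > fs/2 = 29.17 MHz, folds to fs − 56.6 MHz = 1.74 MHz.
12.66 MHz ≤ fs/2 = 29.17 MHz, passes unchanged.
60.08 MHz and 173.28 MHz both map to 1.74 MHz.

60.08 MHz, 173.28 MHz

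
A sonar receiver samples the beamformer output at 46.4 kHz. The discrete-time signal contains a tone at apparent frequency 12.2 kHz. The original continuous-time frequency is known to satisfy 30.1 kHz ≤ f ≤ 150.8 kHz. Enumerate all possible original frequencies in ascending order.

Frequencies that alias to 12.2 kHz are k·fs ± 12.2 kHz for integer k ≥ 0.
k=0: 12.2 kHz.
k=1: 34.2 kHz, 58.6 kHz.
k=2: 80.6 kHz, 105 kHz.
k=3: 127 kHz, 151.4 kHz.
k=4: 173.4 kHz, 197.8 kHz.
Within [30.1 kHz, 150.8 kHz]: 34.2 kHz, 58.6 kHz, 80.6 kHz, 105 kHz, 127 kHz.

34.2 kHz, 58.6 kHz, 80.6 kHz, 105 kHz, 127 kHz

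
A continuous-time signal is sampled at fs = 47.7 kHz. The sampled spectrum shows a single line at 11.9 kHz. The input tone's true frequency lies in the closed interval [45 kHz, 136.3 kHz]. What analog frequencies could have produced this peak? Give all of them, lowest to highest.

59.6 kHz, 83.5 kHz, 107.3 kHz, 131.2 kHz

Frequencies that alias to 11.9 kHz are k·fs ± 11.9 kHz for integer k ≥ 0.
k=0: 11.9 kHz.
k=1: 35.8 kHz, 59.6 kHz.
k=2: 83.5 kHz, 107.3 kHz.
k=3: 131.2 kHz, 155 kHz.
k=4: 178.9 kHz, 202.7 kHz.
Within [45 kHz, 136.3 kHz]: 59.6 kHz, 83.5 kHz, 107.3 kHz, 131.2 kHz.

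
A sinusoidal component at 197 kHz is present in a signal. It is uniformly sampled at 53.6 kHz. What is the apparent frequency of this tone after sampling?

197 kHz mod fs = 36.2 kHz.
36.2 kHz > fs/2 = 26.8 kHz, folds to fs − 36.2 kHz = 17.4 kHz.

17.4 kHz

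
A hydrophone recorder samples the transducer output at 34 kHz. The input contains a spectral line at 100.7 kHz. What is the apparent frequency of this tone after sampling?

1.3 kHz

100.7 kHz mod fs = 32.7 kHz.
32.7 kHz > fs/2 = 17 kHz, folds to fs − 32.7 kHz = 1.3 kHz.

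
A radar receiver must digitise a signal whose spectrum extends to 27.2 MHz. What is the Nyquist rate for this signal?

Nyquist rate = 2 × 27.2 MHz = 54.4 MHz.

54.4 MHz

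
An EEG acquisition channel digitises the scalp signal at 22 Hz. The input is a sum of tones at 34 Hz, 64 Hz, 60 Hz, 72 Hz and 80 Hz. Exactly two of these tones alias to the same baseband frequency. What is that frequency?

fs/2 = 11 Hz.
34 Hz mod fs = 12 Hz.
12 Hz > fs/2 = 11 Hz, folds to fs − 12 Hz = 10 Hz.
64 Hz mod fs = 20 Hz.
20 Hz > fs/2 = 11 Hz, folds to fs − 20 Hz = 2 Hz.
60 Hz mod fs = 16 Hz.
16 Hz > fs/2 = 11 Hz, folds to fs − 16 Hz = 6 Hz.
72 Hz mod fs = 6 Hz.
6 Hz ≤ fs/2 = 11 Hz, appears at 6 Hz.
80 Hz mod fs = 14 Hz.
14 Hz > fs/2 = 11 Hz, folds to fs − 14 Hz = 8 Hz.
60 Hz and 72 Hz both map to 6 Hz.

6 Hz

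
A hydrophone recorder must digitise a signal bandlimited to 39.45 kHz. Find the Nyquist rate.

Nyquist rate = 2 × 39.45 kHz = 78.9 kHz.

78.9 kHz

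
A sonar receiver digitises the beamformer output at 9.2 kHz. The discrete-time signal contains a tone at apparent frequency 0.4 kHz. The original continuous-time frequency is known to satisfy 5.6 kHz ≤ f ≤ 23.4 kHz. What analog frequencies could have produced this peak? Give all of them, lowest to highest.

Frequencies that alias to 0.4 kHz are k·fs ± 0.4 kHz for integer k ≥ 0.
k=0: 0.4 kHz.
k=1: 8.8 kHz, 9.6 kHz.
k=2: 18 kHz, 18.8 kHz.
k=3: 27.2 kHz, 28 kHz.
Within [5.6 kHz, 23.4 kHz]: 8.8 kHz, 9.6 kHz, 18 kHz, 18.8 kHz.

8.8 kHz, 9.6 kHz, 18 kHz, 18.8 kHz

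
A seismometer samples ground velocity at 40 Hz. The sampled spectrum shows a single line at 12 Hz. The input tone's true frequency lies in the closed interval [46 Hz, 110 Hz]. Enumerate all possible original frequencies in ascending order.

52 Hz, 68 Hz, 92 Hz, 108 Hz

Frequencies that alias to 12 Hz are k·fs ± 12 Hz for integer k ≥ 0.
k=0: 12 Hz.
k=1: 28 Hz, 52 Hz.
k=2: 68 Hz, 92 Hz.
k=3: 108 Hz, 132 Hz.
k=4: 148 Hz, 172 Hz.
Within [46 Hz, 110 Hz]: 52 Hz, 68 Hz, 92 Hz, 108 Hz.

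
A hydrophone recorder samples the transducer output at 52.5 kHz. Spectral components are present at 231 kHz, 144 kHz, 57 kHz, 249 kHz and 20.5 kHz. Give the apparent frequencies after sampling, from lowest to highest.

fs/2 = 26.25 kHz.
231 kHz mod fs = 21 kHz.
21 kHz ≤ fs/2 = 26.25 kHz, appears at 21 kHz.
144 kHz mod fs = 39 kHz.
39 kHz > fs/2 = 26.25 kHz, folds to fs − 39 kHz = 13.5 kHz.
57 kHz mod fs = 4.5 kHz.
4.5 kHz ≤ fs/2 = 26.25 kHz, appears at 4.5 kHz.
249 kHz mod fs = 39 kHz.
39 kHz > fs/2 = 26.25 kHz, folds to fs − 39 kHz = 13.5 kHz.
20.5 kHz ≤ fs/2 = 26.25 kHz, passes unchanged.
Distinct values: {4.5 kHz, 13.5 kHz, 20.5 kHz, 21 kHz}.

4.5 kHz, 13.5 kHz, 20.5 kHz, 21 kHz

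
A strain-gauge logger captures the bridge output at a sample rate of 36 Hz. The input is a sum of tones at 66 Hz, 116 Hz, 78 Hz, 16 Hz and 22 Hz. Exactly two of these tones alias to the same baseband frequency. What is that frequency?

6 Hz

fs/2 = 18 Hz.
66 Hz mod fs = 30 Hz.
30 Hz > fs/2 = 18 Hz, folds to fs − 30 Hz = 6 Hz.
116 Hz mod fs = 8 Hz.
8 Hz ≤ fs/2 = 18 Hz, appears at 8 Hz.
78 Hz mod fs = 6 Hz.
6 Hz ≤ fs/2 = 18 Hz, appears at 6 Hz.
16 Hz ≤ fs/2 = 18 Hz, passes unchanged.
22 Hz > fs/2 = 18 Hz, folds to fs − 22 Hz = 14 Hz.
66 Hz and 78 Hz both map to 6 Hz.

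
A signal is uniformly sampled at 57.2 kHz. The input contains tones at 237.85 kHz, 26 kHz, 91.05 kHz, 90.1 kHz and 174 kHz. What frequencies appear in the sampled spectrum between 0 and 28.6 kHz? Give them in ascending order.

fs/2 = 28.6 kHz.
237.85 kHz mod fs = 9.05 kHz.
9.05 kHz ≤ fs/2 = 28.6 kHz, appears at 9.05 kHz.
26 kHz ≤ fs/2 = 28.6 kHz, passes unchanged.
91.05 kHz mod fs = 33.85 kHz.
33.85 kHz > fs/2 = 28.6 kHz, folds to fs − 33.85 kHz = 23.35 kHz.
90.1 kHz mod fs = 32.9 kHz.
32.9 kHz > fs/2 = 28.6 kHz, folds to fs − 32.9 kHz = 24.3 kHz.
174 kHz mod fs = 2.4 kHz.
2.4 kHz ≤ fs/2 = 28.6 kHz, appears at 2.4 kHz.
Distinct values: {2.4 kHz, 9.05 kHz, 23.35 kHz, 24.3 kHz, 26 kHz}.

2.4 kHz, 9.05 kHz, 23.35 kHz, 24.3 kHz, 26 kHz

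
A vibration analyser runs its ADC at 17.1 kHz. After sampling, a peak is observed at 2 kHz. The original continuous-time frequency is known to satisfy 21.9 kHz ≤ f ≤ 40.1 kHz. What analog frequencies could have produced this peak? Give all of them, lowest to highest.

Frequencies that alias to 2 kHz are k·fs ± 2 kHz for integer k ≥ 0.
k=0: 2 kHz.
k=1: 15.1 kHz, 19.1 kHz.
k=2: 32.2 kHz, 36.2 kHz.
k=3: 49.3 kHz, 53.3 kHz.
Within [21.9 kHz, 40.1 kHz]: 32.2 kHz, 36.2 kHz.

32.2 kHz, 36.2 kHz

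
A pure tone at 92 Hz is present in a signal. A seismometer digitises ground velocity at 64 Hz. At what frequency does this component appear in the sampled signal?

28 Hz

92 Hz mod fs = 28 Hz.
28 Hz ≤ fs/2 = 32 Hz, appears at 28 Hz.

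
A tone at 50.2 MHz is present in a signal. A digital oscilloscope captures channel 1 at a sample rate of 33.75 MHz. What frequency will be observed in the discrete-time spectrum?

50.2 MHz mod fs = 16.45 MHz.
16.45 MHz ≤ fs/2 = 16.875 MHz, appears at 16.45 MHz.

16.45 MHz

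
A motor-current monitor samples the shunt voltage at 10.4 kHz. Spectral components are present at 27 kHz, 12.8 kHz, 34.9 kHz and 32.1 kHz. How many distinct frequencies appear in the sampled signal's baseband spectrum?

4

fs/2 = 5.2 kHz.
27 kHz mod fs = 6.2 kHz.
6.2 kHz > fs/2 = 5.2 kHz, folds to fs − 6.2 kHz = 4.2 kHz.
12.8 kHz mod fs = 2.4 kHz.
2.4 kHz ≤ fs/2 = 5.2 kHz, appears at 2.4 kHz.
34.9 kHz mod fs = 3.7 kHz.
3.7 kHz ≤ fs/2 = 5.2 kHz, appears at 3.7 kHz.
32.1 kHz mod fs = 0.9 kHz.
0.9 kHz ≤ fs/2 = 5.2 kHz, appears at 0.9 kHz.
Distinct values: {0.9 kHz, 2.4 kHz, 3.7 kHz, 4.2 kHz} → 4.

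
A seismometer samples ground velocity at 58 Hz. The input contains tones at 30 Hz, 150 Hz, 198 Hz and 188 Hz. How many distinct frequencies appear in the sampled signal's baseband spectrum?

3

fs/2 = 29 Hz.
30 Hz > fs/2 = 29 Hz, folds to fs − 30 Hz = 28 Hz.
150 Hz mod fs = 34 Hz.
34 Hz > fs/2 = 29 Hz, folds to fs − 34 Hz = 24 Hz.
198 Hz mod fs = 24 Hz.
24 Hz ≤ fs/2 = 29 Hz, appears at 24 Hz.
188 Hz mod fs = 14 Hz.
14 Hz ≤ fs/2 = 29 Hz, appears at 14 Hz.
Distinct values: {14 Hz, 24 Hz, 28 Hz} → 3.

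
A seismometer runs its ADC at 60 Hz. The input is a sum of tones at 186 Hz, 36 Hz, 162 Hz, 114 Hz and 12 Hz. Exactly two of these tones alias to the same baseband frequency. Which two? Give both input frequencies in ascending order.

114 Hz, 186 Hz

fs/2 = 30 Hz.
186 Hz mod fs = 6 Hz.
6 Hz ≤ fs/2 = 30 Hz, appears at 6 Hz.
36 Hz > fs/2 = 30 Hz, folds to fs − 36 Hz = 24 Hz.
162 Hz mod fs = 42 Hz.
42 Hz > fs/2 = 30 Hz, folds to fs − 42 Hz = 18 Hz.
114 Hz mod fs = 54 Hz.
54 Hz > fs/2 = 30 Hz, folds to fs − 54 Hz = 6 Hz.
12 Hz ≤ fs/2 = 30 Hz, passes unchanged.
114 Hz and 186 Hz both map to 6 Hz.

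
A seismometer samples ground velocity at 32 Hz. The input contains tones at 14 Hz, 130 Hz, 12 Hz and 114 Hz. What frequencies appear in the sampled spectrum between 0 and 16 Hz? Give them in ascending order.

fs/2 = 16 Hz.
14 Hz ≤ fs/2 = 16 Hz, passes unchanged.
130 Hz mod fs = 2 Hz.
2 Hz ≤ fs/2 = 16 Hz, appears at 2 Hz.
12 Hz ≤ fs/2 = 16 Hz, passes unchanged.
114 Hz mod fs = 18 Hz.
18 Hz > fs/2 = 16 Hz, folds to fs − 18 Hz = 14 Hz.
Distinct values: {2 Hz, 12 Hz, 14 Hz}.

2 Hz, 12 Hz, 14 Hz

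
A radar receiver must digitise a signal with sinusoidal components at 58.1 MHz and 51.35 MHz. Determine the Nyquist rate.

Highest-frequency component: 58.1 MHz.
Nyquist rate = 2 × 58.1 MHz = 116.2 MHz.

116.2 MHz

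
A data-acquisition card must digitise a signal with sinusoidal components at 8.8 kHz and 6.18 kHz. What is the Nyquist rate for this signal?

Highest-frequency component: 8.8 kHz.
Nyquist rate = 2 × 8.8 kHz = 17.6 kHz.

17.6 kHz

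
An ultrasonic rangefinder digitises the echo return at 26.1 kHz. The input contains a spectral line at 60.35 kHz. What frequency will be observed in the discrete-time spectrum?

60.35 kHz mod fs = 8.15 kHz.
8.15 kHz ≤ fs/2 = 13.05 kHz, appears at 8.15 kHz.

8.15 kHz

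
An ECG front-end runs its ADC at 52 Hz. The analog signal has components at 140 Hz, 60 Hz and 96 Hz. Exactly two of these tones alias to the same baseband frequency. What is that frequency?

8 Hz

fs/2 = 26 Hz.
140 Hz mod fs = 36 Hz.
36 Hz > fs/2 = 26 Hz, folds to fs − 36 Hz = 16 Hz.
60 Hz mod fs = 8 Hz.
8 Hz ≤ fs/2 = 26 Hz, appears at 8 Hz.
96 Hz mod fs = 44 Hz.
44 Hz > fs/2 = 26 Hz, folds to fs − 44 Hz = 8 Hz.
60 Hz and 96 Hz both map to 8 Hz.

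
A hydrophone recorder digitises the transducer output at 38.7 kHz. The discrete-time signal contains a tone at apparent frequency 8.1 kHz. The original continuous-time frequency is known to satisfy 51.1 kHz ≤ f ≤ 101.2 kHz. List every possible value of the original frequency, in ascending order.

69.3 kHz, 85.5 kHz

Frequencies that alias to 8.1 kHz are k·fs ± 8.1 kHz for integer k ≥ 0.
k=0: 8.1 kHz.
k=1: 30.6 kHz, 46.8 kHz.
k=2: 69.3 kHz, 85.5 kHz.
k=3: 108 kHz, 124.2 kHz.
Within [51.1 kHz, 101.2 kHz]: 69.3 kHz, 85.5 kHz.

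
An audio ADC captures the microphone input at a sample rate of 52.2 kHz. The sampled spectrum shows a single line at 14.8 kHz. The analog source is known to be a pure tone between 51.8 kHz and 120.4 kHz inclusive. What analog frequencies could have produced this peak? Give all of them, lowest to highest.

67 kHz, 89.6 kHz, 119.2 kHz

Frequencies that alias to 14.8 kHz are k·fs ± 14.8 kHz for integer k ≥ 0.
k=0: 14.8 kHz.
k=1: 37.4 kHz, 67 kHz.
k=2: 89.6 kHz, 119.2 kHz.
k=3: 141.8 kHz, 171.4 kHz.
Within [51.8 kHz, 120.4 kHz]: 67 kHz, 89.6 kHz, 119.2 kHz.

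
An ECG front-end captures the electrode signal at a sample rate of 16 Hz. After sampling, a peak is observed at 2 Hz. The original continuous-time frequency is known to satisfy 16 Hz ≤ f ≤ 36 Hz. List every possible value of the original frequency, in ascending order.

Frequencies that alias to 2 Hz are k·fs ± 2 Hz for integer k ≥ 0.
k=0: 2 Hz.
k=1: 14 Hz, 18 Hz.
k=2: 30 Hz, 34 Hz.
k=3: 46 Hz, 50 Hz.
Within [16 Hz, 36 Hz]: 18 Hz, 30 Hz, 34 Hz.

18 Hz, 30 Hz, 34 Hz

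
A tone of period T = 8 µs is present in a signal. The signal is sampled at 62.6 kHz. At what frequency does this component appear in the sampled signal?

T = 8 µs → f = 1/T = 125 kHz.
125 kHz mod fs = 62.4 kHz.
62.4 kHz > fs/2 = 31.3 kHz, folds to fs − 62.4 kHz = 0.2 kHz.

0.2 kHz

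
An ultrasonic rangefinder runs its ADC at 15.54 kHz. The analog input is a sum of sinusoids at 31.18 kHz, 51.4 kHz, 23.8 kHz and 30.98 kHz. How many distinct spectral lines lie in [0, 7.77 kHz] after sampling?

fs/2 = 7.77 kHz.
31.18 kHz mod fs = 0.1 kHz.
0.1 kHz ≤ fs/2 = 7.77 kHz, appears at 0.1 kHz.
51.4 kHz mod fs = 4.78 kHz.
4.78 kHz ≤ fs/2 = 7.77 kHz, appears at 4.78 kHz.
23.8 kHz mod fs = 8.26 kHz.
8.26 kHz > fs/2 = 7.77 kHz, folds to fs − 8.26 kHz = 7.28 kHz.
30.98 kHz mod fs = 15.44 kHz.
15.44 kHz > fs/2 = 7.77 kHz, folds to fs − 15.44 kHz = 0.1 kHz.
Distinct values: {0.1 kHz, 4.78 kHz, 7.28 kHz} → 3.

3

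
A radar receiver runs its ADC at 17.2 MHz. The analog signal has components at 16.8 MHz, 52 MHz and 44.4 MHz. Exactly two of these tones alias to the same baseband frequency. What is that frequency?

fs/2 = 8.6 MHz.
16.8 MHz > fs/2 = 8.6 MHz, folds to fs − 16.8 MHz = 0.4 MHz.
52 MHz mod fs = 0.4 MHz.
0.4 MHz ≤ fs/2 = 8.6 MHz, appears at 0.4 MHz.
44.4 MHz mod fs = 10 MHz.
10 MHz > fs/2 = 8.6 MHz, folds to fs − 10 MHz = 7.2 MHz.
16.8 MHz and 52 MHz both map to 0.4 MHz.

0.4 MHz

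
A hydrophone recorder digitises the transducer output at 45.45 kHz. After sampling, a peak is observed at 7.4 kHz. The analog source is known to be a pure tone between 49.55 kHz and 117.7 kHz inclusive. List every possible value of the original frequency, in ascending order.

52.85 kHz, 83.5 kHz, 98.3 kHz

Frequencies that alias to 7.4 kHz are k·fs ± 7.4 kHz for integer k ≥ 0.
k=0: 7.4 kHz.
k=1: 38.05 kHz, 52.85 kHz.
k=2: 83.5 kHz, 98.3 kHz.
k=3: 128.95 kHz, 143.75 kHz.
Within [49.55 kHz, 117.7 kHz]: 52.85 kHz, 83.5 kHz, 98.3 kHz.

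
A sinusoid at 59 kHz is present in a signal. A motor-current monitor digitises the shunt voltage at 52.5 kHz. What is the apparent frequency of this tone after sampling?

6.5 kHz

59 kHz mod fs = 6.5 kHz.
6.5 kHz ≤ fs/2 = 26.25 kHz, appears at 6.5 kHz.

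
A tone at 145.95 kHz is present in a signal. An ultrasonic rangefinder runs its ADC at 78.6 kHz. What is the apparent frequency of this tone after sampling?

11.25 kHz

145.95 kHz mod fs = 67.35 kHz.
67.35 kHz > fs/2 = 39.3 kHz, folds to fs − 67.35 kHz = 11.25 kHz.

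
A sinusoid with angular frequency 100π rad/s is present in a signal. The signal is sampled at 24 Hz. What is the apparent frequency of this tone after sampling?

ω = 100π rad/s → f = ω/(2π) = 50 Hz.
50 Hz mod fs = 2 Hz.
2 Hz ≤ fs/2 = 12 Hz, appears at 2 Hz.

2 Hz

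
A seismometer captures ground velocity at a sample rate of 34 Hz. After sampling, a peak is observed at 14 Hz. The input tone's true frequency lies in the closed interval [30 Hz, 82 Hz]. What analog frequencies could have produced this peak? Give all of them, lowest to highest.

Frequencies that alias to 14 Hz are k·fs ± 14 Hz for integer k ≥ 0.
k=0: 14 Hz.
k=1: 20 Hz, 48 Hz.
k=2: 54 Hz, 82 Hz.
k=3: 88 Hz, 116 Hz.
Within [30 Hz, 82 Hz]: 48 Hz, 54 Hz, 82 Hz.

48 Hz, 54 Hz, 82 Hz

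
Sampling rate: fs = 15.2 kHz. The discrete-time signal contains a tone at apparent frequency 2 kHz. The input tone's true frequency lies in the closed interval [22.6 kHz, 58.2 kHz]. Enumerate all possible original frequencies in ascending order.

28.4 kHz, 32.4 kHz, 43.6 kHz, 47.6 kHz

Frequencies that alias to 2 kHz are k·fs ± 2 kHz for integer k ≥ 0.
k=0: 2 kHz.
k=1: 13.2 kHz, 17.2 kHz.
k=2: 28.4 kHz, 32.4 kHz.
k=3: 43.6 kHz, 47.6 kHz.
k=4: 58.8 kHz, 62.8 kHz.
Within [22.6 kHz, 58.2 kHz]: 28.4 kHz, 32.4 kHz, 43.6 kHz, 47.6 kHz.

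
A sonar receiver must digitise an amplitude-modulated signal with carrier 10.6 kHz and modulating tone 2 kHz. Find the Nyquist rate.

AM sidebands sit at fc ± fm = 8.6 kHz and 12.6 kHz.
Highest-frequency component: 12.6 kHz.
Nyquist rate = 2 × 12.6 kHz = 25.2 kHz.

25.2 kHz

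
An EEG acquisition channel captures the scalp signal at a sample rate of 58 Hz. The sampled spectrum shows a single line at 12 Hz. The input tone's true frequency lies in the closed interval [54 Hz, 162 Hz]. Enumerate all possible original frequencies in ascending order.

70 Hz, 104 Hz, 128 Hz, 162 Hz

Frequencies that alias to 12 Hz are k·fs ± 12 Hz for integer k ≥ 0.
k=0: 12 Hz.
k=1: 46 Hz, 70 Hz.
k=2: 104 Hz, 128 Hz.
k=3: 162 Hz, 186 Hz.
k=4: 220 Hz, 244 Hz.
Within [54 Hz, 162 Hz]: 70 Hz, 104 Hz, 128 Hz, 162 Hz.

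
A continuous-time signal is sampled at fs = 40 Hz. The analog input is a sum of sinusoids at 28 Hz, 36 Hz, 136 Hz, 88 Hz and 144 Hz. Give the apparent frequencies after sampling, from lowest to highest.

fs/2 = 20 Hz.
28 Hz > fs/2 = 20 Hz, folds to fs − 28 Hz = 12 Hz.
36 Hz > fs/2 = 20 Hz, folds to fs − 36 Hz = 4 Hz.
136 Hz mod fs = 16 Hz.
16 Hz ≤ fs/2 = 20 Hz, appears at 16 Hz.
88 Hz mod fs = 8 Hz.
8 Hz ≤ fs/2 = 20 Hz, appears at 8 Hz.
144 Hz mod fs = 24 Hz.
24 Hz > fs/2 = 20 Hz, folds to fs − 24 Hz = 16 Hz.
Distinct values: {4 Hz, 8 Hz, 12 Hz, 16 Hz}.

4 Hz, 8 Hz, 12 Hz, 16 Hz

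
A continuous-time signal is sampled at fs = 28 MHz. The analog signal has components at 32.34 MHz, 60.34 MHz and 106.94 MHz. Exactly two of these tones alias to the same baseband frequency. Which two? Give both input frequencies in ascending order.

fs/2 = 14 MHz.
32.34 MHz mod fs = 4.34 MHz.
4.34 MHz ≤ fs/2 = 14 MHz, appears at 4.34 MHz.
60.34 MHz mod fs = 4.34 MHz.
4.34 MHz ≤ fs/2 = 14 MHz, appears at 4.34 MHz.
106.94 MHz mod fs = 22.94 MHz.
22.94 MHz > fs/2 = 14 MHz, folds to fs − 22.94 MHz = 5.06 MHz.
32.34 MHz and 60.34 MHz both map to 4.34 MHz.

32.34 MHz, 60.34 MHz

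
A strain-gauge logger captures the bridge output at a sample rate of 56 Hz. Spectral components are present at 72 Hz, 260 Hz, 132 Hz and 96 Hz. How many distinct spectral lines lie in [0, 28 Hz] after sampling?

2

fs/2 = 28 Hz.
72 Hz mod fs = 16 Hz.
16 Hz ≤ fs/2 = 28 Hz, appears at 16 Hz.
260 Hz mod fs = 36 Hz.
36 Hz > fs/2 = 28 Hz, folds to fs − 36 Hz = 20 Hz.
132 Hz mod fs = 20 Hz.
20 Hz ≤ fs/2 = 28 Hz, appears at 20 Hz.
96 Hz mod fs = 40 Hz.
40 Hz > fs/2 = 28 Hz, folds to fs − 40 Hz = 16 Hz.
Distinct values: {16 Hz, 20 Hz} → 2.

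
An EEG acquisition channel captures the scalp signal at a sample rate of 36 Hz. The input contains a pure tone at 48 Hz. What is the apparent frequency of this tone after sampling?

12 Hz

48 Hz mod fs = 12 Hz.
12 Hz ≤ fs/2 = 18 Hz, appears at 12 Hz.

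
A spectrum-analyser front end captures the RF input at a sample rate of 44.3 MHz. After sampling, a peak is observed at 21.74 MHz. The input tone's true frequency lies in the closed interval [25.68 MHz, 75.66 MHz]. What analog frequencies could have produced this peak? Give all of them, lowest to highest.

66.04 MHz, 66.86 MHz

Frequencies that alias to 21.74 MHz are k·fs ± 21.74 MHz for integer k ≥ 0.
k=0: 21.74 MHz.
k=1: 22.56 MHz, 66.04 MHz.
k=2: 66.86 MHz, 110.34 MHz.
k=3: 111.16 MHz, 154.64 MHz.
Within [25.68 MHz, 75.66 MHz]: 66.04 MHz, 66.86 MHz.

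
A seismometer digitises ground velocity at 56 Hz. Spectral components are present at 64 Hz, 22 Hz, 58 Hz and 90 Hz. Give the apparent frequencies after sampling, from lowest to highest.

2 Hz, 8 Hz, 22 Hz

fs/2 = 28 Hz.
64 Hz mod fs = 8 Hz.
8 Hz ≤ fs/2 = 28 Hz, appears at 8 Hz.
22 Hz ≤ fs/2 = 28 Hz, passes unchanged.
58 Hz mod fs = 2 Hz.
2 Hz ≤ fs/2 = 28 Hz, appears at 2 Hz.
90 Hz mod fs = 34 Hz.
34 Hz > fs/2 = 28 Hz, folds to fs − 34 Hz = 22 Hz.
Distinct values: {2 Hz, 8 Hz, 22 Hz}.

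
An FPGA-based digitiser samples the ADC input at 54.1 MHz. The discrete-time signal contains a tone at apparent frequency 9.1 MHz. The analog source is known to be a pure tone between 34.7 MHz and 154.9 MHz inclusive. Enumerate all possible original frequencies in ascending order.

Frequencies that alias to 9.1 MHz are k·fs ± 9.1 MHz for integer k ≥ 0.
k=0: 9.1 MHz.
k=1: 45 MHz, 63.2 MHz.
k=2: 99.1 MHz, 117.3 MHz.
k=3: 153.2 MHz, 171.4 MHz.
k=4: 207.3 MHz, 225.5 MHz.
Within [34.7 MHz, 154.9 MHz]: 45 MHz, 63.2 MHz, 99.1 MHz, 117.3 MHz, 153.2 MHz.

45 MHz, 63.2 MHz, 99.1 MHz, 117.3 MHz, 153.2 MHz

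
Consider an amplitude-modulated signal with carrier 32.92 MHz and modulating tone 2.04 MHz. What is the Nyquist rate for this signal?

69.92 MHz

AM sidebands sit at fc ± fm = 30.88 MHz and 34.96 MHz.
Highest-frequency component: 34.96 MHz.
Nyquist rate = 2 × 34.96 MHz = 69.92 MHz.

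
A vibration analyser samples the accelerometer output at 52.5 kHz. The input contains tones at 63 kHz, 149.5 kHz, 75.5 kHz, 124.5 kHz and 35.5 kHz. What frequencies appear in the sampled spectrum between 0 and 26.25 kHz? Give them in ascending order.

fs/2 = 26.25 kHz.
63 kHz mod fs = 10.5 kHz.
10.5 kHz ≤ fs/2 = 26.25 kHz, appears at 10.5 kHz.
149.5 kHz mod fs = 44.5 kHz.
44.5 kHz > fs/2 = 26.25 kHz, folds to fs − 44.5 kHz = 8 kHz.
75.5 kHz mod fs = 23 kHz.
23 kHz ≤ fs/2 = 26.25 kHz, appears at 23 kHz.
124.5 kHz mod fs = 19.5 kHz.
19.5 kHz ≤ fs/2 = 26.25 kHz, appears at 19.5 kHz.
35.5 kHz > fs/2 = 26.25 kHz, folds to fs − 35.5 kHz = 17 kHz.
Distinct values: {8 kHz, 10.5 kHz, 17 kHz, 19.5 kHz, 23 kHz}.

8 kHz, 10.5 kHz, 17 kHz, 19.5 kHz, 23 kHz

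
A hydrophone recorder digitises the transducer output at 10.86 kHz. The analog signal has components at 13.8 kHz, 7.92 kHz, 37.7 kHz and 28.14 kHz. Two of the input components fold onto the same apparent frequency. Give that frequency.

2.94 kHz

fs/2 = 5.43 kHz.
13.8 kHz mod fs = 2.94 kHz.
2.94 kHz ≤ fs/2 = 5.43 kHz, appears at 2.94 kHz.
7.92 kHz > fs/2 = 5.43 kHz, folds to fs − 7.92 kHz = 2.94 kHz.
37.7 kHz mod fs = 5.12 kHz.
5.12 kHz ≤ fs/2 = 5.43 kHz, appears at 5.12 kHz.
28.14 kHz mod fs = 6.42 kHz.
6.42 kHz > fs/2 = 5.43 kHz, folds to fs − 6.42 kHz = 4.44 kHz.
7.92 kHz and 13.8 kHz both map to 2.94 kHz.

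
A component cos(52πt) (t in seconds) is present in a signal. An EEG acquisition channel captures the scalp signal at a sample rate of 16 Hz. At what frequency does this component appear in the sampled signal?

6 Hz

ω = 52π rad/s → f = ω/(2π) = 26 Hz.
26 Hz mod fs = 10 Hz.
10 Hz > fs/2 = 8 Hz, folds to fs − 10 Hz = 6 Hz.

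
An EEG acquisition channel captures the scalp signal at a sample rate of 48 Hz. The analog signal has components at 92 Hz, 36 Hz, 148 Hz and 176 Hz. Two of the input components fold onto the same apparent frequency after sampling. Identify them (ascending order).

92 Hz, 148 Hz

fs/2 = 24 Hz.
92 Hz mod fs = 44 Hz.
44 Hz > fs/2 = 24 Hz, folds to fs − 44 Hz = 4 Hz.
36 Hz > fs/2 = 24 Hz, folds to fs − 36 Hz = 12 Hz.
148 Hz mod fs = 4 Hz.
4 Hz ≤ fs/2 = 24 Hz, appears at 4 Hz.
176 Hz mod fs = 32 Hz.
32 Hz > fs/2 = 24 Hz, folds to fs − 32 Hz = 16 Hz.
92 Hz and 148 Hz both map to 4 Hz.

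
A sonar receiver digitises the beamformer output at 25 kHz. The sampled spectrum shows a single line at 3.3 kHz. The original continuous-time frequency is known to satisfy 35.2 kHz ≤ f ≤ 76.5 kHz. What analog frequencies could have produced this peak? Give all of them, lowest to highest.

46.7 kHz, 53.3 kHz, 71.7 kHz

Frequencies that alias to 3.3 kHz are k·fs ± 3.3 kHz for integer k ≥ 0.
k=0: 3.3 kHz.
k=1: 21.7 kHz, 28.3 kHz.
k=2: 46.7 kHz, 53.3 kHz.
k=3: 71.7 kHz, 78.3 kHz.
k=4: 96.7 kHz, 103.3 kHz.
Within [35.2 kHz, 76.5 kHz]: 46.7 kHz, 53.3 kHz, 71.7 kHz.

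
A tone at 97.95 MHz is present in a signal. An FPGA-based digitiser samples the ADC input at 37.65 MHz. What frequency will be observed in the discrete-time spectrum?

15 MHz

97.95 MHz mod fs = 22.65 MHz.
22.65 MHz > fs/2 = 18.825 MHz, folds to fs − 22.65 MHz = 15 MHz.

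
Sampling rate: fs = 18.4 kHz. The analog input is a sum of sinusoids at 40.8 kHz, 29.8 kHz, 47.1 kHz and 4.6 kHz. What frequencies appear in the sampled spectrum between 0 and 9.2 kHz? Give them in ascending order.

4 kHz, 4.6 kHz, 7 kHz, 8.1 kHz

fs/2 = 9.2 kHz.
40.8 kHz mod fs = 4 kHz.
4 kHz ≤ fs/2 = 9.2 kHz, appears at 4 kHz.
29.8 kHz mod fs = 11.4 kHz.
11.4 kHz > fs/2 = 9.2 kHz, folds to fs − 11.4 kHz = 7 kHz.
47.1 kHz mod fs = 10.3 kHz.
10.3 kHz > fs/2 = 9.2 kHz, folds to fs − 10.3 kHz = 8.1 kHz.
4.6 kHz ≤ fs/2 = 9.2 kHz, passes unchanged.
Distinct values: {4 kHz, 4.6 kHz, 7 kHz, 8.1 kHz}.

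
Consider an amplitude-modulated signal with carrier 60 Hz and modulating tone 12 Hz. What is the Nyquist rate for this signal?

144 Hz

AM sidebands sit at fc ± fm = 48 Hz and 72 Hz.
Highest-frequency component: 72 Hz.
Nyquist rate = 2 × 72 Hz = 144 Hz.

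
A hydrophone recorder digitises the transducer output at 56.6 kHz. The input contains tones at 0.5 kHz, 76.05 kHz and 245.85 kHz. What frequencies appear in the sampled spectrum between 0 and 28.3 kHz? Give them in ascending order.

0.5 kHz, 19.45 kHz

fs/2 = 28.3 kHz.
0.5 kHz ≤ fs/2 = 28.3 kHz, passes unchanged.
76.05 kHz mod fs = 19.45 kHz.
19.45 kHz ≤ fs/2 = 28.3 kHz, appears at 19.45 kHz.
245.85 kHz mod fs = 19.45 kHz.
19.45 kHz ≤ fs/2 = 28.3 kHz, appears at 19.45 kHz.
Distinct values: {0.5 kHz, 19.45 kHz}.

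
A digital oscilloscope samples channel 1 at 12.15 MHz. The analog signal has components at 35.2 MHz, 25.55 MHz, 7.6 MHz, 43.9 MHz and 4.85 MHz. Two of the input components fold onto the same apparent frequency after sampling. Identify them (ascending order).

fs/2 = 6.075 MHz.
35.2 MHz mod fs = 10.9 MHz.
10.9 MHz > fs/2 = 6.075 MHz, folds to fs − 10.9 MHz = 1.25 MHz.
25.55 MHz mod fs = 1.25 MHz.
1.25 MHz ≤ fs/2 = 6.075 MHz, appears at 1.25 MHz.
7.6 MHz > fs/2 = 6.075 MHz, folds to fs − 7.6 MHz = 4.55 MHz.
43.9 MHz mod fs = 7.45 MHz.
7.45 MHz > fs/2 = 6.075 MHz, folds to fs − 7.45 MHz = 4.7 MHz.
4.85 MHz ≤ fs/2 = 6.075 MHz, passes unchanged.
25.55 MHz and 35.2 MHz both map to 1.25 MHz.

25.55 MHz, 35.2 MHz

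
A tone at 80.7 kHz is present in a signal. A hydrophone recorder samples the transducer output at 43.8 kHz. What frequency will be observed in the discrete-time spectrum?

6.9 kHz

80.7 kHz mod fs = 36.9 kHz.
36.9 kHz > fs/2 = 21.9 kHz, folds to fs − 36.9 kHz = 6.9 kHz.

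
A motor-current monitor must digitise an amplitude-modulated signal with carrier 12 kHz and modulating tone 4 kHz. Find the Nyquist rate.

32 kHz

AM sidebands sit at fc ± fm = 8 kHz and 16 kHz.
Highest-frequency component: 16 kHz.
Nyquist rate = 2 × 16 kHz = 32 kHz.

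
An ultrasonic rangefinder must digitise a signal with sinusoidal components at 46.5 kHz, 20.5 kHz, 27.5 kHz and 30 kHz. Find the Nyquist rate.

93 kHz

Highest-frequency component: 46.5 kHz.
Nyquist rate = 2 × 46.5 kHz = 93 kHz.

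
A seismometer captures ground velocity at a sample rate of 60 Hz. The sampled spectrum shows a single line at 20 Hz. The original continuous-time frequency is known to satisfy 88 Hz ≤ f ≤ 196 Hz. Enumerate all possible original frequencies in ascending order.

Frequencies that alias to 20 Hz are k·fs ± 20 Hz for integer k ≥ 0.
k=0: 20 Hz.
k=1: 40 Hz, 80 Hz.
k=2: 100 Hz, 140 Hz.
k=3: 160 Hz, 200 Hz.
k=4: 220 Hz, 260 Hz.
Within [88 Hz, 196 Hz]: 100 Hz, 140 Hz, 160 Hz.

100 Hz, 140 Hz, 160 Hz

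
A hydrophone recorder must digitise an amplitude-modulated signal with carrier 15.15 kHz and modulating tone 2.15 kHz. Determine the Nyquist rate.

34.6 kHz

AM sidebands sit at fc ± fm = 13 kHz and 17.3 kHz.
Highest-frequency component: 17.3 kHz.
Nyquist rate = 2 × 17.3 kHz = 34.6 kHz.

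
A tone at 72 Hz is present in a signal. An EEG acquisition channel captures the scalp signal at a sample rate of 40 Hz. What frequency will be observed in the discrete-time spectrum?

8 Hz

72 Hz mod fs = 32 Hz.
32 Hz > fs/2 = 20 Hz, folds to fs − 32 Hz = 8 Hz.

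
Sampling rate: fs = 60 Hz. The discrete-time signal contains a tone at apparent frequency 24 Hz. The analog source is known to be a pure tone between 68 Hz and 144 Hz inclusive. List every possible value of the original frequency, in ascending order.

84 Hz, 96 Hz, 144 Hz

Frequencies that alias to 24 Hz are k·fs ± 24 Hz for integer k ≥ 0.
k=0: 24 Hz.
k=1: 36 Hz, 84 Hz.
k=2: 96 Hz, 144 Hz.
k=3: 156 Hz, 204 Hz.
Within [68 Hz, 144 Hz]: 84 Hz, 96 Hz, 144 Hz.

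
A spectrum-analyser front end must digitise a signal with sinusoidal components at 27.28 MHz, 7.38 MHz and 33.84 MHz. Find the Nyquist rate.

Highest-frequency component: 33.84 MHz.
Nyquist rate = 2 × 33.84 MHz = 67.68 MHz.

67.68 MHz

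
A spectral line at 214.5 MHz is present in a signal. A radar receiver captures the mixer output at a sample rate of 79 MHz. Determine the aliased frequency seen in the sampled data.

214.5 MHz mod fs = 56.5 MHz.
56.5 MHz > fs/2 = 39.5 MHz, folds to fs − 56.5 MHz = 22.5 MHz.

22.5 MHz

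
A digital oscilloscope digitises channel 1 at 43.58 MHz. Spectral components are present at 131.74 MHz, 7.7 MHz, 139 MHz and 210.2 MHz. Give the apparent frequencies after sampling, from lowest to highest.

1 MHz, 7.7 MHz, 8.26 MHz

fs/2 = 21.79 MHz.
131.74 MHz mod fs = 1 MHz.
1 MHz ≤ fs/2 = 21.79 MHz, appears at 1 MHz.
7.7 MHz ≤ fs/2 = 21.79 MHz, passes unchanged.
139 MHz mod fs = 8.26 MHz.
8.26 MHz ≤ fs/2 = 21.79 MHz, appears at 8.26 MHz.
210.2 MHz mod fs = 35.88 MHz.
35.88 MHz > fs/2 = 21.79 MHz, folds to fs − 35.88 MHz = 7.7 MHz.
Distinct values: {1 MHz, 7.7 MHz, 8.26 MHz}.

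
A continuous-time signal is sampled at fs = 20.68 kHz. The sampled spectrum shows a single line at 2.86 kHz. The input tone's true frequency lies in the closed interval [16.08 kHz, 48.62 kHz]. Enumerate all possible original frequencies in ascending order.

Frequencies that alias to 2.86 kHz are k·fs ± 2.86 kHz for integer k ≥ 0.
k=0: 2.86 kHz.
k=1: 17.82 kHz, 23.54 kHz.
k=2: 38.5 kHz, 44.22 kHz.
k=3: 59.18 kHz, 64.9 kHz.
Within [16.08 kHz, 48.62 kHz]: 17.82 kHz, 23.54 kHz, 38.5 kHz, 44.22 kHz.

17.82 kHz, 23.54 kHz, 38.5 kHz, 44.22 kHz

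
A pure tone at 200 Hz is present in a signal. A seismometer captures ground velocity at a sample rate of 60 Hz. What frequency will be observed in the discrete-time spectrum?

200 Hz mod fs = 20 Hz.
20 Hz ≤ fs/2 = 30 Hz, appears at 20 Hz.

20 Hz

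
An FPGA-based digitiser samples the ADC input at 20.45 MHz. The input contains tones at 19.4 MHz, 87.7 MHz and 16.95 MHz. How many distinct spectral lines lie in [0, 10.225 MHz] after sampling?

fs/2 = 10.225 MHz.
19.4 MHz > fs/2 = 10.225 MHz, folds to fs − 19.4 MHz = 1.05 MHz.
87.7 MHz mod fs = 5.9 MHz.
5.9 MHz ≤ fs/2 = 10.225 MHz, appears at 5.9 MHz.
16.95 MHz > fs/2 = 10.225 MHz, folds to fs − 16.95 MHz = 3.5 MHz.
Distinct values: {1.05 MHz, 3.5 MHz, 5.9 MHz} → 3.

3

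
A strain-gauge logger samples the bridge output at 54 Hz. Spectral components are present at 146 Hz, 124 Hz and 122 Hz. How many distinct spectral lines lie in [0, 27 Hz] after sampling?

fs/2 = 27 Hz.
146 Hz mod fs = 38 Hz.
38 Hz > fs/2 = 27 Hz, folds to fs − 38 Hz = 16 Hz.
124 Hz mod fs = 16 Hz.
16 Hz ≤ fs/2 = 27 Hz, appears at 16 Hz.
122 Hz mod fs = 14 Hz.
14 Hz ≤ fs/2 = 27 Hz, appears at 14 Hz.
Distinct values: {14 Hz, 16 Hz} → 2.

2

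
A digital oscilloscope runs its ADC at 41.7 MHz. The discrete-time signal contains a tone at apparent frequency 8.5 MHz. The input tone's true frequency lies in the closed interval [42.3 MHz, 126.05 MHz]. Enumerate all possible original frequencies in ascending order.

50.2 MHz, 74.9 MHz, 91.9 MHz, 116.6 MHz

Frequencies that alias to 8.5 MHz are k·fs ± 8.5 MHz for integer k ≥ 0.
k=0: 8.5 MHz.
k=1: 33.2 MHz, 50.2 MHz.
k=2: 74.9 MHz, 91.9 MHz.
k=3: 116.6 MHz, 133.6 MHz.
k=4: 158.3 MHz, 175.3 MHz.
Within [42.3 MHz, 126.05 MHz]: 50.2 MHz, 74.9 MHz, 91.9 MHz, 116.6 MHz.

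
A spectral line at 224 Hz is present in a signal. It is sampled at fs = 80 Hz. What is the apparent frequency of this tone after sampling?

16 Hz

224 Hz mod fs = 64 Hz.
64 Hz > fs/2 = 40 Hz, folds to fs − 64 Hz = 16 Hz.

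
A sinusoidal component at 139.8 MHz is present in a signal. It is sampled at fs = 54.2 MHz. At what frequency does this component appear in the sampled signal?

22.8 MHz

139.8 MHz mod fs = 31.4 MHz.
31.4 MHz > fs/2 = 27.1 MHz, folds to fs − 31.4 MHz = 22.8 MHz.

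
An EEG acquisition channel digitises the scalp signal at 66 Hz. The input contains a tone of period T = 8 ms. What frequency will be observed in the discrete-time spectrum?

T = 8 ms → f = 1/T = 125 Hz.
125 Hz mod fs = 59 Hz.
59 Hz > fs/2 = 33 Hz, folds to fs − 59 Hz = 7 Hz.

7 Hz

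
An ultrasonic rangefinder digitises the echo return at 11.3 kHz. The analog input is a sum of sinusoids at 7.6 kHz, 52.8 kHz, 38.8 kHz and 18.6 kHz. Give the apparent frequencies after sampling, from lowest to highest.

3.7 kHz, 4 kHz, 4.9 kHz

fs/2 = 5.65 kHz.
7.6 kHz > fs/2 = 5.65 kHz, folds to fs − 7.6 kHz = 3.7 kHz.
52.8 kHz mod fs = 7.6 kHz.
7.6 kHz > fs/2 = 5.65 kHz, folds to fs − 7.6 kHz = 3.7 kHz.
38.8 kHz mod fs = 4.9 kHz.
4.9 kHz ≤ fs/2 = 5.65 kHz, appears at 4.9 kHz.
18.6 kHz mod fs = 7.3 kHz.
7.3 kHz > fs/2 = 5.65 kHz, folds to fs − 7.3 kHz = 4 kHz.
Distinct values: {3.7 kHz, 4 kHz, 4.9 kHz}.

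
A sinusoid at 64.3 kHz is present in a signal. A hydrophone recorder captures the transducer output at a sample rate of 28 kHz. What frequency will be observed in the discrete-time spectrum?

8.3 kHz

64.3 kHz mod fs = 8.3 kHz.
8.3 kHz ≤ fs/2 = 14 kHz, appears at 8.3 kHz.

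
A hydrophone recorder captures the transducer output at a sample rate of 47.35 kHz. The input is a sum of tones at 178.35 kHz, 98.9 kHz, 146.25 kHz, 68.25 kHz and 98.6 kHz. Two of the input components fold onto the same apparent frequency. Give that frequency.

fs/2 = 23.675 kHz.
178.35 kHz mod fs = 36.3 kHz.
36.3 kHz > fs/2 = 23.675 kHz, folds to fs − 36.3 kHz = 11.05 kHz.
98.9 kHz mod fs = 4.2 kHz.
4.2 kHz ≤ fs/2 = 23.675 kHz, appears at 4.2 kHz.
146.25 kHz mod fs = 4.2 kHz.
4.2 kHz ≤ fs/2 = 23.675 kHz, appears at 4.2 kHz.
68.25 kHz mod fs = 20.9 kHz.
20.9 kHz ≤ fs/2 = 23.675 kHz, appears at 20.9 kHz.
98.6 kHz mod fs = 3.9 kHz.
3.9 kHz ≤ fs/2 = 23.675 kHz, appears at 3.9 kHz.
98.9 kHz and 146.25 kHz both map to 4.2 kHz.

4.2 kHz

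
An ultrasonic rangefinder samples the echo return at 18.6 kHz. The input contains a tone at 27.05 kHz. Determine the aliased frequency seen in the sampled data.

27.05 kHz mod fs = 8.45 kHz.
8.45 kHz ≤ fs/2 = 9.3 kHz, appears at 8.45 kHz.

8.45 kHz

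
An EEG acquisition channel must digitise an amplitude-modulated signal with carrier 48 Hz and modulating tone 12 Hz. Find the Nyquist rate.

AM sidebands sit at fc ± fm = 36 Hz and 60 Hz.
Highest-frequency component: 60 Hz.
Nyquist rate = 2 × 60 Hz = 120 Hz.

120 Hz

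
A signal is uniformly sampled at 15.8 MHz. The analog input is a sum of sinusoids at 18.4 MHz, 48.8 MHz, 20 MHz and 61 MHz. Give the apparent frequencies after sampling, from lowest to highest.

fs/2 = 7.9 MHz.
18.4 MHz mod fs = 2.6 MHz.
2.6 MHz ≤ fs/2 = 7.9 MHz, appears at 2.6 MHz.
48.8 MHz mod fs = 1.4 MHz.
1.4 MHz ≤ fs/2 = 7.9 MHz, appears at 1.4 MHz.
20 MHz mod fs = 4.2 MHz.
4.2 MHz ≤ fs/2 = 7.9 MHz, appears at 4.2 MHz.
61 MHz mod fs = 13.6 MHz.
13.6 MHz > fs/2 = 7.9 MHz, folds to fs − 13.6 MHz = 2.2 MHz.
Distinct values: {1.4 MHz, 2.2 MHz, 2.6 MHz, 4.2 MHz}.

1.4 MHz, 2.2 MHz, 2.6 MHz, 4.2 MHz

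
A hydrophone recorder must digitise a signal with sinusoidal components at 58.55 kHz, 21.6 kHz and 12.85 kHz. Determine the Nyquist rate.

Highest-frequency component: 58.55 kHz.
Nyquist rate = 2 × 58.55 kHz = 117.1 kHz.

117.1 kHz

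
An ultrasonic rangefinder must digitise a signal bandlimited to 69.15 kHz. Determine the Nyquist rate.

Nyquist rate = 2 × 69.15 kHz = 138.3 kHz.

138.3 kHz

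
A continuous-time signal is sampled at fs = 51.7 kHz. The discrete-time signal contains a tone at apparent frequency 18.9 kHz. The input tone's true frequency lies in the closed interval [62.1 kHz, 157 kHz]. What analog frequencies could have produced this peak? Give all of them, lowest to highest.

Frequencies that alias to 18.9 kHz are k·fs ± 18.9 kHz for integer k ≥ 0.
k=0: 18.9 kHz.
k=1: 32.8 kHz, 70.6 kHz.
k=2: 84.5 kHz, 122.3 kHz.
k=3: 136.2 kHz, 174 kHz.
k=4: 187.9 kHz, 225.7 kHz.
Within [62.1 kHz, 157 kHz]: 70.6 kHz, 84.5 kHz, 122.3 kHz, 136.2 kHz.

70.6 kHz, 84.5 kHz, 122.3 kHz, 136.2 kHz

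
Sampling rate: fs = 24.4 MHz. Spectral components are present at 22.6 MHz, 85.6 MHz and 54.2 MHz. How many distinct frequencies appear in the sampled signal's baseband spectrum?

3

fs/2 = 12.2 MHz.
22.6 MHz > fs/2 = 12.2 MHz, folds to fs − 22.6 MHz = 1.8 MHz.
85.6 MHz mod fs = 12.4 MHz.
12.4 MHz > fs/2 = 12.2 MHz, folds to fs − 12.4 MHz = 12 MHz.
54.2 MHz mod fs = 5.4 MHz.
5.4 MHz ≤ fs/2 = 12.2 MHz, appears at 5.4 MHz.
Distinct values: {1.8 MHz, 5.4 MHz, 12 MHz} → 3.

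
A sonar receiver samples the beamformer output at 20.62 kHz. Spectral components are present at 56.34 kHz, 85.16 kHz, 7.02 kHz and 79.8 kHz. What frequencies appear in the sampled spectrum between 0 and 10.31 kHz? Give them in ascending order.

fs/2 = 10.31 kHz.
56.34 kHz mod fs = 15.1 kHz.
15.1 kHz > fs/2 = 10.31 kHz, folds to fs − 15.1 kHz = 5.52 kHz.
85.16 kHz mod fs = 2.68 kHz.
2.68 kHz ≤ fs/2 = 10.31 kHz, appears at 2.68 kHz.
7.02 kHz ≤ fs/2 = 10.31 kHz, passes unchanged.
79.8 kHz mod fs = 17.94 kHz.
17.94 kHz > fs/2 = 10.31 kHz, folds to fs − 17.94 kHz = 2.68 kHz.
Distinct values: {2.68 kHz, 5.52 kHz, 7.02 kHz}.

2.68 kHz, 5.52 kHz, 7.02 kHz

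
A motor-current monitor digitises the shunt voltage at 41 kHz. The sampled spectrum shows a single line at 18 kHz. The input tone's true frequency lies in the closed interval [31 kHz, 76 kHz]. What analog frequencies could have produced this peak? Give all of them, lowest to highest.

Frequencies that alias to 18 kHz are k·fs ± 18 kHz for integer k ≥ 0.
k=0: 18 kHz.
k=1: 23 kHz, 59 kHz.
k=2: 64 kHz, 100 kHz.
k=3: 105 kHz, 141 kHz.
Within [31 kHz, 76 kHz]: 59 kHz, 64 kHz.

59 kHz, 64 kHz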